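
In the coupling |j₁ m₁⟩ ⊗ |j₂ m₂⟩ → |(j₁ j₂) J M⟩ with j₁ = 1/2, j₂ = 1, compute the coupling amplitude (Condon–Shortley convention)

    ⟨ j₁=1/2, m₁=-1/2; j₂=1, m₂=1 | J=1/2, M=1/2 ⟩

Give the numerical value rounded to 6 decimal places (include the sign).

j₁+j₂−J=1  J+j₁−j₂=0  J−j₁+j₂=1  j₁+j₂+J+1=3
(j₁±m₁, j₂±m₂, J±M) = (0,1,2,0,1,0)
P² = 2/3
sum k=1..1:
  [1] −1/1 = -1
S = -1
C² = P²·S² = 2/3 ; C = -0.816497

-0.816497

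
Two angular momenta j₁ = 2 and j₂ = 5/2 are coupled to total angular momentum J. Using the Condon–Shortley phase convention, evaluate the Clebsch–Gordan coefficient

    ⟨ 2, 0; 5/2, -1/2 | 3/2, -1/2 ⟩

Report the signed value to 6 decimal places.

−√(2/35) = -0.239046

√[4·3!1!2!/7! · 2!2!2!3!1!2!] = √(32/35)
  +(−1)^1/∏(1,2,1,1,0,1)! = -1/2  (running -1/2)
  +(−1)^2/∏(2,1,0,0,1,2)! = 1/4  (running -1/4)
⟨..|..⟩ = √(32/35)·(-1/4) = -0.239046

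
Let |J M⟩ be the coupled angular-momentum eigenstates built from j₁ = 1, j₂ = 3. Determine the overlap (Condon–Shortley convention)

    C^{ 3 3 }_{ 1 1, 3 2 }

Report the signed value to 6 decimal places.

+√(1/4) = +0.500000

j₁+j₂−J=1  J+j₁−j₂=1  J−j₁+j₂=5  j₁+j₂+J+1=8
(j₁±m₁, j₂±m₂, J±M) = (2,0,5,1,6,0)
P² = 3600
sum k=0..0:
  [0] +1/120 = 1/120
S = 1/120
C² = P²·S² = 1/4 ; C = +0.500000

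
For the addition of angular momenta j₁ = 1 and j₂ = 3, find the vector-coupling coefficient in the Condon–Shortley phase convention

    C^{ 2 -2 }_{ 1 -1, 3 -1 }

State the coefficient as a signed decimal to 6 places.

+0.218218

√[5·2!0!4!/7! · 0!2!2!4!0!4!] = √(768/7)
  +(−1)^2/∏(2,0,0,0,0,4)! = 1/48  (running 1/48)
⟨..|..⟩ = √(768/7)·(1/48) = +0.218218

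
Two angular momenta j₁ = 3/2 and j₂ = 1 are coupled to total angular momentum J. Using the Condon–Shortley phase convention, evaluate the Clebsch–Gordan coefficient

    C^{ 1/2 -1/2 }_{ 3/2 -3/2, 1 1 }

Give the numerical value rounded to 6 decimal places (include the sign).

triangle: 2!×1!×0!/4! = 2/24
(j±m)!: 0!×3!×2!×0!×0!×1! = 12
prefactor² = (2J+1)×Δ×N² = 2
  k=2: +1/(2!×0!×1!×0!×0!×0!) = 1/2
Σ = 1/2  ⇒  CG² = 2×1/2² = 1/2
CG = +√(1/2) = +0.707107

+0.707107  (= +√(1/2))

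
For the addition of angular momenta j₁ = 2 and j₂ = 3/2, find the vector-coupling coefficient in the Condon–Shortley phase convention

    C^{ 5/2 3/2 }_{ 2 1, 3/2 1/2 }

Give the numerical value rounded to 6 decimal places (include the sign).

+√(1/35) ≈ +0.169031

√[6·1!3!2!/7! · 3!1!2!1!4!1!] = √(144/35)
  +(−1)^0/∏(0,1,1,2,2,0)! = 1/4  (running 1/4)
  +(−1)^1/∏(1,0,0,1,3,1)! = -1/6  (running 1/12)
⟨..|..⟩ = √(144/35)·(1/12) = +0.169031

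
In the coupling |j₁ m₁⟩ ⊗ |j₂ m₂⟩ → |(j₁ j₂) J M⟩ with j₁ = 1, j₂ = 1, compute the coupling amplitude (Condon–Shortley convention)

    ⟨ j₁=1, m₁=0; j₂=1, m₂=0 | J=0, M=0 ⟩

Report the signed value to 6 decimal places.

triangle: 2!·0!·0!/3! = 2/6
(j±m)!: 1!·1!·1!·1!·0!·0! = 1
prefactor² = (2J+1)·Δ·N² = 1/3
  k=1: −1/(1!·1!·0!·0!·0!·0!) = -1
Σ = -1  ⇒  CG² = 1/3·(-1)² = 1/3
CG = −√(1/3) = -0.577350

-0.577350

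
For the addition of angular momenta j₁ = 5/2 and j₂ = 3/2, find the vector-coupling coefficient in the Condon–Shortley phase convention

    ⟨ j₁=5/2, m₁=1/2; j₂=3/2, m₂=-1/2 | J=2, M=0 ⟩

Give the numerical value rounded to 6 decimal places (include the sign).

−√(1/14) ≈ -0.267261

triangle: 2!*3!*1!/7! = 12/5040
(j±m)!: 3!*2!*1!*2!*2!*2! = 96
prefactor² = (2J+1)*Δ*N² = 8/7
  k=0: +1/(0!*2!*2!*1!*1!*0!) = 1/4
  k=1: −1/(1!*1!*1!*0!*2!*1!) = -1/2
Σ = -1/4  ⇒  CG² = 8/7*(-1/4)² = 1/14
CG = −√(1/14) = -0.267261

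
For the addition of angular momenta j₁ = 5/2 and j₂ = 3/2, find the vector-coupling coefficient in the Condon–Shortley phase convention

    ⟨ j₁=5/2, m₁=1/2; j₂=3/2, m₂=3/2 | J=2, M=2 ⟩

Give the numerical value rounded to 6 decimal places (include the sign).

√[5·2!3!1!/7! · 3!2!3!0!4!0!] = √(144/7)
  +(−1)^2/∏(2,0,0,1,3,0)! = 1/12  (running 1/12)
⟨..|..⟩ = √(144/7)·(1/12) = +0.377964

+0.377964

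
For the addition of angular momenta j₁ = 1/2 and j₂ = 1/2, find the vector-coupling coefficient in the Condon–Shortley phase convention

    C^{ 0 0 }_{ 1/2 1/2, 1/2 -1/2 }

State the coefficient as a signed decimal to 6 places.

+0.707107  (= +√(1/2))

√[1·1!0!0!/2! · 1!0!0!1!0!0!] = √(1/2)
  +(−1)^0/∏(0,1,0,0,0,0)! = 1  (running 1)
⟨..|..⟩ = √(1/2)·(1) = +0.707107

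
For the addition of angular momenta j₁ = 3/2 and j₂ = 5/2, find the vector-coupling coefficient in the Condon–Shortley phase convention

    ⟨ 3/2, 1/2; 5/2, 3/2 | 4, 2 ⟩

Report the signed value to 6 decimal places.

j₁+j₂−J=0  J+j₁−j₂=3  J−j₁+j₂=5  j₁+j₂+J+1=9
(j₁±m₁, j₂±m₂, J±M) = (2,1,4,1,6,2)
P² = 8640/7
sum k=0..0:
  [0] +1/48 = 1/48
S = 1/48
C² = P²·S² = 15/28 ; C = +0.731925

+√(15/28) = +0.731925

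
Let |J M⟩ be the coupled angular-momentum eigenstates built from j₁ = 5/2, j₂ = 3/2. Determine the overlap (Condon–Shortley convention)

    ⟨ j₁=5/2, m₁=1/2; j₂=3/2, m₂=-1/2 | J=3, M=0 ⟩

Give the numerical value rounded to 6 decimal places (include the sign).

+0.447214

√[7·1!4!2!/8! · 3!2!1!2!3!3!] = √(36/5)
  +(−1)^0/∏(0,1,2,1,2,1)! = 1/4  (running 1/4)
  +(−1)^1/∏(1,0,1,0,3,2)! = -1/12  (running 1/6)
⟨..|..⟩ = √(36/5)·(1/6) = +0.447214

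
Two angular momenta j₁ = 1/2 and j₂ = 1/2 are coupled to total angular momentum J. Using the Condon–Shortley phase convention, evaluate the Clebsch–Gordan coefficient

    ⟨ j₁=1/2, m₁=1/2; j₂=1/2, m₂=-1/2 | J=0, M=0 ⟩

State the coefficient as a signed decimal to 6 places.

+0.707107

triangle: 1!·0!·0!/2! = 1/2
(j±m)!: 1!·0!·0!·1!·0!·0! = 1
prefactor² = (2J+1)·Δ·N² = 1/2
  k=0: +1/(0!·1!·0!·0!·0!·0!) = 1
Σ = 1  ⇒  CG² = 1/2·1² = 1/2
CG = +√(1/2) = +0.707107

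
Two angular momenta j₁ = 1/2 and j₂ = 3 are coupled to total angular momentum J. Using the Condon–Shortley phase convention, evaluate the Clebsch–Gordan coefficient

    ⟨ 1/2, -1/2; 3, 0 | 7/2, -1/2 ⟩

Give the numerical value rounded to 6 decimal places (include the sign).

+0.755929  (= +√(4/7))

j₁+j₂−J=0  J+j₁−j₂=1  J−j₁+j₂=6  j₁+j₂+J+1=8
(j₁±m₁, j₂±m₂, J±M) = (0,1,3,3,3,4)
P² = 5184/7
sum k=0..0:
  [0] +1/36 = 1/36
S = 1/36
C² = P²·S² = 4/7 ; C = +0.755929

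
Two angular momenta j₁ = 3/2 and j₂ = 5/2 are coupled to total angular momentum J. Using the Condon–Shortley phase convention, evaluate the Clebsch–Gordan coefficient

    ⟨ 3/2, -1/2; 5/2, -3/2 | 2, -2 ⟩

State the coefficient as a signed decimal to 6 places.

triangle: 2!*1!*3!/7! = 12/5040
(j±m)!: 1!*2!*1!*4!*0!*4! = 1152
prefactor² = (2J+1)*Δ*N² = 96/7
  k=1: −1/(1!*1!*1!*0!*0!*3!) = -1/6
Σ = -1/6  ⇒  CG² = 96/7*(-1/6)² = 8/21
CG = −√(8/21) = -0.617213

-0.617213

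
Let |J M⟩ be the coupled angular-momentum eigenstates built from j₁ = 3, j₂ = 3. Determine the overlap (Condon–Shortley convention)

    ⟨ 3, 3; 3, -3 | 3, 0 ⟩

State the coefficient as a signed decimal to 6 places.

√[7·3!3!3!/10! · 6!0!0!6!3!3!] = √(7776)
  +(−1)^0/∏(0,3,0,0,3,3)! = 1/216  (running 1/216)
⟨..|..⟩ = √(7776)·(1/216) = +0.408248

+0.408248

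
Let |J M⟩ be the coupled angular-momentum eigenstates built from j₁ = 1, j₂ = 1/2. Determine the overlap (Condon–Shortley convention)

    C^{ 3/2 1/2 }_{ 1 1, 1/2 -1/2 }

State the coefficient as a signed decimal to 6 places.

triangle: 0!*2!*1!/4! = 2/24
(j±m)!: 2!*0!*0!*1!*2!*1! = 4
prefactor² = (2J+1)*Δ*N² = 4/3
  k=0: +1/(0!*0!*0!*0!*2!*1!) = 1/2
Σ = 1/2  ⇒  CG² = 4/3*1/2² = 1/3
CG = +√(1/3) = +0.577350

+√(1/3) = +0.577350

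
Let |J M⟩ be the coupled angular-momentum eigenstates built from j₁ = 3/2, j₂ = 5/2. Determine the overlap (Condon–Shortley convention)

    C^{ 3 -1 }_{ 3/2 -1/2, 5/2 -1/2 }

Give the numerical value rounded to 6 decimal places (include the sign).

j₁+j₂−J=1  J+j₁−j₂=2  J−j₁+j₂=4  j₁+j₂+J+1=8
(j₁±m₁, j₂±m₂, J±M) = (1,2,2,3,2,4)
P² = 48/5
sum k=0..1:
  [0] +1/8 = 1/8
  [1] −1/6 = -1/6
S = -1/24
C² = P²·S² = 1/60 ; C = -0.129099

−√(1/60) = -0.129099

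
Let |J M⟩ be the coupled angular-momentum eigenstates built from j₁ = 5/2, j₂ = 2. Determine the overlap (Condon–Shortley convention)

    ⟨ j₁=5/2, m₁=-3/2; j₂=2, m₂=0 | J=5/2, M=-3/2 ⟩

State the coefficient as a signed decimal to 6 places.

√[6·2!3!2!/8! · 1!4!2!2!1!4!] = √(288/35)
  +(−1)^1/∏(1,1,3,1,0,1)! = -1/6  (running -1/6)
  +(−1)^2/∏(2,0,2,0,1,2)! = 1/8  (running -1/24)
⟨..|..⟩ = √(288/35)·(-1/24) = -0.119523

−√(1/70) = -0.119523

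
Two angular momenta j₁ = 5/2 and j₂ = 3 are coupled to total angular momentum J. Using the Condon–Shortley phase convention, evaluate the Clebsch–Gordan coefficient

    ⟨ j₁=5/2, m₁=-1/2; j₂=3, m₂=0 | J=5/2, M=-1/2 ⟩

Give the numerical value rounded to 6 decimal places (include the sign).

+√(8/105) = +0.276026

√[6·3!2!3!/9! · 2!3!3!3!2!3!] = √(216/35)
  +(−1)^1/∏(1,2,2,2,0,1)! = -1/8  (running -1/8)
  +(−1)^2/∏(2,1,1,1,1,2)! = 1/4  (running 1/8)
  +(−1)^3/∏(3,0,0,0,2,3)! = -1/72  (running 1/9)
⟨..|..⟩ = √(216/35)·(1/9) = +0.276026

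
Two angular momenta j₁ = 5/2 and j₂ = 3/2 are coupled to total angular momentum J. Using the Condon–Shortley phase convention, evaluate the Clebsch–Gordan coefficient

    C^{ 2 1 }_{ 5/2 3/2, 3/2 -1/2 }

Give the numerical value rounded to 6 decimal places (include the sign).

j₁+j₂−J=2  J+j₁−j₂=3  J−j₁+j₂=1  j₁+j₂+J+1=7
(j₁±m₁, j₂±m₂, J±M) = (4,1,1,2,3,1)
P² = 24/7
sum k=0..1:
  [0] +1/4 = 1/4
  [1] −1/6 = -1/6
S = 1/12
C² = P²·S² = 1/42 ; C = +0.154303

+0.154303  (= +√(1/42))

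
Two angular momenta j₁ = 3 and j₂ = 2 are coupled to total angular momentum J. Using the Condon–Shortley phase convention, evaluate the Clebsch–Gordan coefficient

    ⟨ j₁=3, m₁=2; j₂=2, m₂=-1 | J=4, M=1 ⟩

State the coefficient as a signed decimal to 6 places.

j₁+j₂−J=1  J+j₁−j₂=5  J−j₁+j₂=3  j₁+j₂+J+1=10
(j₁±m₁, j₂±m₂, J±M) = (5,1,1,3,5,3)
P² = 6480/7
sum k=0..1:
  [0] +1/48 = 1/48
  [1] −1/720 = -1/720
S = 7/360
C² = P²·S² = 7/20 ; C = +0.591608

+0.591608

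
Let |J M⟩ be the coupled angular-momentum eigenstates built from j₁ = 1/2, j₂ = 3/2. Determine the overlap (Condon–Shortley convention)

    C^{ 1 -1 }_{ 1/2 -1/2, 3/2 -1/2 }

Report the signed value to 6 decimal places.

−√(1/4) ≈ -0.500000

triangle: 1!·0!·2!/4! = 2/24
(j±m)!: 0!·1!·1!·2!·0!·2! = 4
prefactor² = (2J+1)·Δ·N² = 1
  k=1: −1/(1!·0!·0!·0!·0!·2!) = -1/2
Σ = -1/2  ⇒  CG² = 1·(-1/2)² = 1/4
CG = −√(1/4) = -0.500000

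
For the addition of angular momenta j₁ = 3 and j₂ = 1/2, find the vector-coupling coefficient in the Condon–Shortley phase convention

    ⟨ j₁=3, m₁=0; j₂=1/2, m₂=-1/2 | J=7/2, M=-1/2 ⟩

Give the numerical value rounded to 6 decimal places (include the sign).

√[8·0!6!1!/8! · 3!3!0!1!3!4!] = √(5184/7)
  +(−1)^0/∏(0,0,3,0,3,1)! = 1/36  (running 1/36)
⟨..|..⟩ = √(5184/7)·(1/36) = +0.755929

+√(4/7) ≈ +0.755929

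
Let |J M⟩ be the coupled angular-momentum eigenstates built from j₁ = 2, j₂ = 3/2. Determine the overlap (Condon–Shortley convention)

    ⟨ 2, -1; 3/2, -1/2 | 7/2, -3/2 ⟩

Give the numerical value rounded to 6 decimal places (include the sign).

+0.755929

j₁+j₂−J=0  J+j₁−j₂=4  J−j₁+j₂=3  j₁+j₂+J+1=8
(j₁±m₁, j₂±m₂, J±M) = (1,3,1,2,2,5)
P² = 576/7
sum k=0..0:
  [0] +1/12 = 1/12
S = 1/12
C² = P²·S² = 4/7 ; C = +0.755929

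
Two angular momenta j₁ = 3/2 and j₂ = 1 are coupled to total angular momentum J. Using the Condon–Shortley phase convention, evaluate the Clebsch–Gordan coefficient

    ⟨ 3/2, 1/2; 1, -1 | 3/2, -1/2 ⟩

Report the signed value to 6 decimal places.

+√(8/15) ≈ +0.730297

√[4·1!2!1!/5! · 2!1!0!2!1!2!] = √(8/15)
  +(−1)^0/∏(0,1,1,0,1,1)! = 1  (running 1)
⟨..|..⟩ = √(8/15)·(1) = +0.730297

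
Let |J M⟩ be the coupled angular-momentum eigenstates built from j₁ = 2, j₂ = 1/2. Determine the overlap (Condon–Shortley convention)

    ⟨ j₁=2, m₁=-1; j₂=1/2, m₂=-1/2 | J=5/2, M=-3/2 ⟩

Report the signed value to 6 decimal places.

√[6·0!4!1!/6! · 1!3!0!1!1!4!] = √(144/5)
  +(−1)^0/∏(0,0,3,0,1,1)! = 1/6  (running 1/6)
⟨..|..⟩ = √(144/5)·(1/6) = +0.894427

+0.894427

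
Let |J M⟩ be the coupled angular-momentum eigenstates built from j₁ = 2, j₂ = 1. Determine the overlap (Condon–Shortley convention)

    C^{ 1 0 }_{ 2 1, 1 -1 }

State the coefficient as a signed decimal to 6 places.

+0.547723

j₁+j₂−J=2  J+j₁−j₂=2  J−j₁+j₂=0  j₁+j₂+J+1=5
(j₁±m₁, j₂±m₂, J±M) = (3,1,0,2,1,1)
P² = 6/5
sum k=0..0:
  [0] +1/2 = 1/2
S = 1/2
C² = P²·S² = 3/10 ; C = +0.547723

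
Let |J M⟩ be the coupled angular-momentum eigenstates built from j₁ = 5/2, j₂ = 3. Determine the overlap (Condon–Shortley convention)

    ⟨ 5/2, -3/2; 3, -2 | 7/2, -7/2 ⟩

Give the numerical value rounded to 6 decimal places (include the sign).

−√(4/9) ≈ -0.666667

triangle: 2!*3!*4!/10! = 288/3628800
(j±m)!: 1!*4!*1!*5!*0!*7! = 14515200
prefactor² = (2J+1)*Δ*N² = 9216
  k=1: −1/(1!*1!*3!*0!*0!*4!) = -1/144
Σ = -1/144  ⇒  CG² = 9216*(-1/144)² = 4/9
CG = −√(4/9) = -0.666667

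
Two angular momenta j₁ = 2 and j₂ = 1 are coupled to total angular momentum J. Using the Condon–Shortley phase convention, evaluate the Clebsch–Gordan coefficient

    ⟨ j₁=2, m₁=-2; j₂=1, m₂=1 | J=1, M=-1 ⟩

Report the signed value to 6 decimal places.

√[3·2!2!0!/5! · 0!4!2!0!0!2!] = √(48/5)
  +(−1)^2/∏(2,0,2,0,0,0)! = 1/4  (running 1/4)
⟨..|..⟩ = √(48/5)·(1/4) = +0.774597

+0.774597  (= +√(3/5))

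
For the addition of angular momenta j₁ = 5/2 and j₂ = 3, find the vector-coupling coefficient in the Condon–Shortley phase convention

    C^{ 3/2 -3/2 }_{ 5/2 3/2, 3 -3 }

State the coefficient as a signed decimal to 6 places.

j₁+j₂−J=4  J+j₁−j₂=1  J−j₁+j₂=2  j₁+j₂+J+1=8
(j₁±m₁, j₂±m₂, J±M) = (4,1,0,6,0,3)
P² = 3456/7
sum k=0..0:
  [0] +1/48 = 1/48
S = 1/48
C² = P²·S² = 3/14 ; C = +0.462910

+0.462910  (= +√(3/14))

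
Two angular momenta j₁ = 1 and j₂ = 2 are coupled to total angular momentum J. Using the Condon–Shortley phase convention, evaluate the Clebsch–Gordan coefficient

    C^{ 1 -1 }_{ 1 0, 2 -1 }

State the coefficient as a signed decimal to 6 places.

−√(3/10) = -0.547723

√[3·2!0!2!/5! · 1!1!1!3!0!2!] = √(6/5)
  +(−1)^1/∏(1,1,0,0,0,2)! = -1/2  (running -1/2)
⟨..|..⟩ = √(6/5)·(-1/2) = -0.547723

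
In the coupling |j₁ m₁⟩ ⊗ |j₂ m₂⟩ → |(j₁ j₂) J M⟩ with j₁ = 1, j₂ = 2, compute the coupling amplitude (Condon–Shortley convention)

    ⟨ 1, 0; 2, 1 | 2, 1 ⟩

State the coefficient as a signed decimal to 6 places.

triangle: 1!·1!·3!/6! = 6/720
(j±m)!: 1!·1!·3!·1!·3!·1! = 36
prefactor² = (2J+1)·Δ·N² = 3/2
  k=0: +1/(0!·1!·1!·3!·0!·0!) = 1/6
  k=1: −1/(1!·0!·0!·2!·1!·1!) = -1/2
Σ = -1/3  ⇒  CG² = 3/2·(-1/3)² = 1/6
CG = −√(1/6) = -0.408248

-0.408248  (= −√(1/6))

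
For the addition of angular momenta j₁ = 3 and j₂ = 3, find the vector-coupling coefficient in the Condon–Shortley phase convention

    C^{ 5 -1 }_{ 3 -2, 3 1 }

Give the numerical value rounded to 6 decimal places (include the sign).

-0.566947

j₁+j₂−J=1  J+j₁−j₂=5  J−j₁+j₂=5  j₁+j₂+J+1=12
(j₁±m₁, j₂±m₂, J±M) = (1,5,4,2,4,6)
P² = 230400/7
sum k=0..1:
  [0] +1/2880 = 1/2880
  [1] −1/288 = -1/288
S = -1/320
C² = P²·S² = 9/28 ; C = -0.566947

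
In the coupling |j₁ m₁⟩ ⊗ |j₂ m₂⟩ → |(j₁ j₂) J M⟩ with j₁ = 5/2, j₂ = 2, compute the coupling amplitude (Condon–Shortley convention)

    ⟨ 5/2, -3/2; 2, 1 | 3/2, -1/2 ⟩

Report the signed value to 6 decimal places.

triangle: 3!*2!*1!/7! = 12/5040
(j±m)!: 1!*4!*3!*1!*1!*2! = 288
prefactor² = (2J+1)*Δ*N² = 96/35
  k=2: +1/(2!*1!*2!*1!*0!*0!) = 1/4
  k=3: −1/(3!*0!*1!*0!*1!*1!) = -1/6
Σ = 1/12  ⇒  CG² = 96/35*1/12² = 2/105
CG = +√(2/105) = +0.138013

+0.138013  (= +√(2/105))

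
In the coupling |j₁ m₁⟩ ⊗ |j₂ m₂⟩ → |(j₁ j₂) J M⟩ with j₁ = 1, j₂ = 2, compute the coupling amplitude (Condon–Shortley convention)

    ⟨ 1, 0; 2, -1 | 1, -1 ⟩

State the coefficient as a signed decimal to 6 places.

triangle: 2!*0!*2!/5! = 4/120
(j±m)!: 1!*1!*1!*3!*0!*2! = 12
prefactor² = (2J+1)*Δ*N² = 6/5
  k=1: −1/(1!*1!*0!*0!*0!*2!) = -1/2
Σ = -1/2  ⇒  CG² = 6/5*(-1/2)² = 3/10
CG = −√(3/10) = -0.547723

−√(3/10) = -0.547723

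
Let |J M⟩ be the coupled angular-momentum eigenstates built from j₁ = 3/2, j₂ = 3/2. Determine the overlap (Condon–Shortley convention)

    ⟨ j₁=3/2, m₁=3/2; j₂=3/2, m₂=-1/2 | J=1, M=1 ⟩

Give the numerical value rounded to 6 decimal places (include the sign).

triangle: 2!·1!·1!/5! = 2/120
(j±m)!: 3!·0!·1!·2!·2!·0! = 24
prefactor² = (2J+1)·Δ·N² = 6/5
  k=0: +1/(0!·2!·0!·1!·1!·0!) = 1/2
Σ = 1/2  ⇒  CG² = 6/5·1/2² = 3/10
CG = +√(3/10) = +0.547723

+0.547723  (= +√(3/10))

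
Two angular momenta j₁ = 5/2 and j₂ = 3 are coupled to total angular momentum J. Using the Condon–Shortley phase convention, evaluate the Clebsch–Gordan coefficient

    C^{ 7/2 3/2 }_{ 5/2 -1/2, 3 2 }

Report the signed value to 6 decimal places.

triangle: 2!·3!·4!/10! = 288/3628800
(j±m)!: 2!·3!·5!·1!·5!·2! = 345600
prefactor² = (2J+1)·Δ·N² = 1536/7
  k=1: −1/(1!·1!·2!·4!·1!·0!) = -1/48
  k=2: +1/(2!·0!·1!·3!·2!·1!) = 1/24
Σ = 1/48  ⇒  CG² = 1536/7·1/48² = 2/21
CG = +√(2/21) = +0.308607

+0.308607  (= +√(2/21))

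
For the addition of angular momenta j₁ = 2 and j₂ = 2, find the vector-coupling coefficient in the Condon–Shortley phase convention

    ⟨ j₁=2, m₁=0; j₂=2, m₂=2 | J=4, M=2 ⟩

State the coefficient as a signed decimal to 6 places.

+√(3/14) = +0.462910

√[9·0!4!4!/9! · 2!2!4!0!6!2!] = √(13824/7)
  +(−1)^0/∏(0,0,2,4,2,0)! = 1/96  (running 1/96)
⟨..|..⟩ = √(13824/7)·(1/96) = +0.462910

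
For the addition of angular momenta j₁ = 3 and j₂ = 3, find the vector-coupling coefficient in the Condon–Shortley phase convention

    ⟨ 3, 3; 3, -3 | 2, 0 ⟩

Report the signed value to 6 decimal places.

√[5·4!2!2!/9! · 6!0!0!6!2!2!] = √(19200/7)
  +(−1)^0/∏(0,4,0,0,2,2)! = 1/96  (running 1/96)
⟨..|..⟩ = √(19200/7)·(1/96) = +0.545545

+0.545545  (= +√(25/84))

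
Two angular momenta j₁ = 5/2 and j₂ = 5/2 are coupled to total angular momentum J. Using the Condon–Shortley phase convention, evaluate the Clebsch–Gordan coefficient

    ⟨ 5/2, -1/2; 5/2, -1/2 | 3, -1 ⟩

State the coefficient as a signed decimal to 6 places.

triangle: 2!*3!*3!/9! = 72/362880
(j±m)!: 2!*3!*2!*3!*2!*4! = 6912
prefactor² = (2J+1)*Δ*N² = 48/5
  k=0: +1/(0!*2!*3!*2!*0!*1!) = 1/24
  k=1: −1/(1!*1!*2!*1!*1!*2!) = -1/4
  k=2: +1/(2!*0!*1!*0!*2!*3!) = 1/24
Σ = -1/6  ⇒  CG² = 48/5*(-1/6)² = 4/15
CG = −√(4/15) = -0.516398

−√(4/15) ≈ -0.516398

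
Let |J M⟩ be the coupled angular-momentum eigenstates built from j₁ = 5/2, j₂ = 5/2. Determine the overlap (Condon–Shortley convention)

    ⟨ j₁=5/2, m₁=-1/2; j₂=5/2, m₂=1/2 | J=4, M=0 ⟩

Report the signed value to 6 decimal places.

triangle: 1!*4!*4!/10! = 576/3628800
(j±m)!: 2!*3!*3!*2!*4!*4! = 82944
prefactor² = (2J+1)*Δ*N² = 20736/175
  k=0: +1/(0!*1!*3!*3!*1!*1!) = 1/36
  k=1: −1/(1!*0!*2!*2!*2!*2!) = -1/16
Σ = -5/144  ⇒  CG² = 20736/175*(-5/144)² = 1/7
CG = −√(1/7) = -0.377964

−√(1/7) = -0.377964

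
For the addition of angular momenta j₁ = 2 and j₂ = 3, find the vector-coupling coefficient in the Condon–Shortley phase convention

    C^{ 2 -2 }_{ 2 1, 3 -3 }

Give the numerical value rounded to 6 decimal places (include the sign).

√[5·3!1!3!/8! · 3!1!0!6!0!4!] = √(3240/7)
  +(−1)^0/∏(0,3,1,0,0,3)! = 1/36  (running 1/36)
⟨..|..⟩ = √(3240/7)·(1/36) = +0.597614

+0.597614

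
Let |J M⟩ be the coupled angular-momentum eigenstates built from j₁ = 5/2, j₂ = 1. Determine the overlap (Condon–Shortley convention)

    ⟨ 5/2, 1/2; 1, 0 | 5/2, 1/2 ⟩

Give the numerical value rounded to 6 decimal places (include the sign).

+0.169031  (= +√(1/35))

j₁+j₂−J=1  J+j₁−j₂=4  J−j₁+j₂=1  j₁+j₂+J+1=7
(j₁±m₁, j₂±m₂, J±M) = (3,2,1,1,3,2)
P² = 144/35
sum k=0..1:
  [0] +1/4 = 1/4
  [1] −1/6 = -1/6
S = 1/12
C² = P²·S² = 1/35 ; C = +0.169031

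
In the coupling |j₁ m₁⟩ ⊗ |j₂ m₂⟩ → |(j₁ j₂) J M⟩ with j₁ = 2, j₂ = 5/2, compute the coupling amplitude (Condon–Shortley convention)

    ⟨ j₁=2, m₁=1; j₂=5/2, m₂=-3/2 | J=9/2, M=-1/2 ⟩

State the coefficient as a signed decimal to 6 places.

triangle: 0!*4!*5!/10! = 2880/3628800
(j±m)!: 3!*1!*1!*4!*4!*5! = 414720
prefactor² = (2J+1)*Δ*N² = 23040/7
  k=0: +1/(0!*0!*1!*1!*3!*4!) = 1/144
Σ = 1/144  ⇒  CG² = 23040/7*1/144² = 10/63
CG = +√(10/63) = +0.398410

+√(10/63) ≈ +0.398410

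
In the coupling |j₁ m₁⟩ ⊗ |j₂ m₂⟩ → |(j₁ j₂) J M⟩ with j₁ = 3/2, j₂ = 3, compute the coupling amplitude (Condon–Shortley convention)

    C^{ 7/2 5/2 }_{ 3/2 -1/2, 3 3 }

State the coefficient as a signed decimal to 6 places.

−√(8/21) = -0.617213

triangle: 1!×2!×5!/9! = 240/362880
(j±m)!: 1!×2!×6!×0!×6!×1! = 1036800
prefactor² = (2J+1)×Δ×N² = 38400/7
  k=1: −1/(1!×0!×1!×5!×1!×0!) = -1/120
Σ = -1/120  ⇒  CG² = 38400/7×(-1/120)² = 8/21
CG = −√(8/21) = -0.617213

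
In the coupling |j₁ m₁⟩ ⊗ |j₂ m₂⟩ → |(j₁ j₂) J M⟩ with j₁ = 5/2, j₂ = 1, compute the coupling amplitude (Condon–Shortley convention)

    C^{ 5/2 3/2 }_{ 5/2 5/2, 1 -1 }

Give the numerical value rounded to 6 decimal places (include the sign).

+0.534522  (= +√(2/7))

triangle: 1!*4!*1!/7! = 24/5040
(j±m)!: 5!*0!*0!*2!*4!*1! = 5760
prefactor² = (2J+1)*Δ*N² = 1152/7
  k=0: +1/(0!*1!*0!*0!*4!*1!) = 1/24
Σ = 1/24  ⇒  CG² = 1152/7*1/24² = 2/7
CG = +√(2/7) = +0.534522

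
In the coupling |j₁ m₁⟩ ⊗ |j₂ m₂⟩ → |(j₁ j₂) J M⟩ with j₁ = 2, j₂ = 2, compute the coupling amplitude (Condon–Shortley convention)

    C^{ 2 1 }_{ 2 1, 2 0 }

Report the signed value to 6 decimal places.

-0.267261

j₁+j₂−J=2  J+j₁−j₂=2  J−j₁+j₂=2  j₁+j₂+J+1=7
(j₁±m₁, j₂±m₂, J±M) = (3,1,2,2,3,1)
P² = 8/7
sum k=0..1:
  [0] +1/4 = 1/4
  [1] −1/2 = -1/2
S = -1/4
C² = P²·S² = 1/14 ; C = -0.267261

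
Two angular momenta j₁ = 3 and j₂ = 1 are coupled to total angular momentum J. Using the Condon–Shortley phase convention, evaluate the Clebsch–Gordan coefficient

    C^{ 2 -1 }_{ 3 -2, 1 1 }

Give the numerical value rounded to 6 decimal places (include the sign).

√[5·2!4!0!/7! · 1!5!2!0!1!3!] = √(480/7)
  +(−1)^2/∏(2,0,3,0,1,0)! = 1/12  (running 1/12)
⟨..|..⟩ = √(480/7)·(1/12) = +0.690066

+√(10/21) ≈ +0.690066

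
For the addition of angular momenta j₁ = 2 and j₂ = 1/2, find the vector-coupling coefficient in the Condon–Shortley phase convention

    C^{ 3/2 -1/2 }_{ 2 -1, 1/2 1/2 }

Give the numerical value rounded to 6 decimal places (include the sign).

−√(3/5) = -0.774597

j₁+j₂−J=1  J+j₁−j₂=3  J−j₁+j₂=0  j₁+j₂+J+1=5
(j₁±m₁, j₂±m₂, J±M) = (1,3,1,0,1,2)
P² = 12/5
sum k=1..1:
  [1] −1/2 = -1/2
S = -1/2
C² = P²·S² = 3/5 ; C = -0.774597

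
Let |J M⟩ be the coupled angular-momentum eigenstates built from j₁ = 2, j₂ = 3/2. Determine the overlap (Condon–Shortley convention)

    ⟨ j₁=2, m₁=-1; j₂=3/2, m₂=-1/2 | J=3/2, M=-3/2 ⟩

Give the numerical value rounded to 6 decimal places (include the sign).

−√(2/5) ≈ -0.632456

√[4·2!2!1!/6! · 1!3!1!2!0!3!] = √(8/5)
  +(−1)^1/∏(1,1,2,0,0,1)! = -1/2  (running -1/2)
⟨..|..⟩ = √(8/5)·(-1/2) = -0.632456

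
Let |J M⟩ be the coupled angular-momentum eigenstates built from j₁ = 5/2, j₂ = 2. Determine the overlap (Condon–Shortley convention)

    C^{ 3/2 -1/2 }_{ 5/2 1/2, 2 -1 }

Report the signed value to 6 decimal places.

−√(5/21) ≈ -0.487950

triangle: 3!·2!·1!/7! = 12/5040
(j±m)!: 3!·2!·1!·3!·1!·2! = 144
prefactor² = (2J+1)·Δ·N² = 48/35
  k=0: +1/(0!·3!·2!·1!·0!·0!) = 1/12
  k=1: −1/(1!·2!·1!·0!·1!·1!) = -1/2
Σ = -5/12  ⇒  CG² = 48/35·(-5/12)² = 5/21
CG = −√(5/21) = -0.487950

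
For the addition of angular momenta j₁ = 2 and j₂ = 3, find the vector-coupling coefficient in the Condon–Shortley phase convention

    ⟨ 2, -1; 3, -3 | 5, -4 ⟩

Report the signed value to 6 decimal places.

+0.632456

j₁+j₂−J=0  J+j₁−j₂=4  J−j₁+j₂=6  j₁+j₂+J+1=11
(j₁±m₁, j₂±m₂, J±M) = (1,3,0,6,1,9)
P² = 7464960
sum k=0..0:
  [0] +1/4320 = 1/4320
S = 1/4320
C² = P²·S² = 2/5 ; C = +0.632456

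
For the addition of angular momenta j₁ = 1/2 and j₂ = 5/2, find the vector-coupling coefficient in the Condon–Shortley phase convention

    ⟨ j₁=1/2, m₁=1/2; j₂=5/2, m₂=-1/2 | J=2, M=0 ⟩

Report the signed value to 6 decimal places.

+√(1/2) ≈ +0.707107

j₁+j₂−J=1  J+j₁−j₂=0  J−j₁+j₂=4  j₁+j₂+J+1=6
(j₁±m₁, j₂±m₂, J±M) = (1,0,2,3,2,2)
P² = 8
sum k=0..0:
  [0] +1/4 = 1/4
S = 1/4
C² = P²·S² = 1/2 ; C = +0.707107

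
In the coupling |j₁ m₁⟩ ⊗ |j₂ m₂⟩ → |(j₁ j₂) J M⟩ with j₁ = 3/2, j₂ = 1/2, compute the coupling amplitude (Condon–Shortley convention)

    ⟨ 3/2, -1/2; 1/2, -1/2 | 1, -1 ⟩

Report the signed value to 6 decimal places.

+√(1/4) = +0.500000

triangle: 1!·2!·0!/4! = 2/24
(j±m)!: 1!·2!·0!·1!·0!·2! = 4
prefactor² = (2J+1)·Δ·N² = 1
  k=0: +1/(0!·1!·2!·0!·0!·0!) = 1/2
Σ = 1/2  ⇒  CG² = 1·1/2² = 1/4
CG = +√(1/4) = +0.500000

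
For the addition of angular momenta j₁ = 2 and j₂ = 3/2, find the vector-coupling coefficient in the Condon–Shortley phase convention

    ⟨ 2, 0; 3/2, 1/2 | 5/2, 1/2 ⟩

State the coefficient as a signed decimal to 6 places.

√[6·1!3!2!/7! · 2!2!2!1!3!2!] = √(48/35)
  +(−1)^0/∏(0,1,2,2,1,0)! = 1/4  (running 1/4)
  +(−1)^1/∏(1,0,1,1,2,1)! = -1/2  (running -1/4)
⟨..|..⟩ = √(48/35)·(-1/4) = -0.292770

−√(3/35) ≈ -0.292770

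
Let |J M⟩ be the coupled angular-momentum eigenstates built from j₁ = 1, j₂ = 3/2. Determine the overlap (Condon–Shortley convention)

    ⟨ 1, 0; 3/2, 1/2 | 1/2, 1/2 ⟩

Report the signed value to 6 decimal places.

j₁+j₂−J=2  J+j₁−j₂=0  J−j₁+j₂=1  j₁+j₂+J+1=4
(j₁±m₁, j₂±m₂, J±M) = (1,1,2,1,1,0)
P² = 1/3
sum k=1..1:
  [1] −1/1 = -1
S = -1
C² = P²·S² = 1/3 ; C = -0.577350

-0.577350  (= −√(1/3))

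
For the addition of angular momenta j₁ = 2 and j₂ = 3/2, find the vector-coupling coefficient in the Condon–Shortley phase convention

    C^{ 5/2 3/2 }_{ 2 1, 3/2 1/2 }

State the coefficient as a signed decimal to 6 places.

+0.169031

√[6·1!3!2!/7! · 3!1!2!1!4!1!] = √(144/35)
  +(−1)^0/∏(0,1,1,2,2,0)! = 1/4  (running 1/4)
  +(−1)^1/∏(1,0,0,1,3,1)! = -1/6  (running 1/12)
⟨..|..⟩ = √(144/35)·(1/12) = +0.169031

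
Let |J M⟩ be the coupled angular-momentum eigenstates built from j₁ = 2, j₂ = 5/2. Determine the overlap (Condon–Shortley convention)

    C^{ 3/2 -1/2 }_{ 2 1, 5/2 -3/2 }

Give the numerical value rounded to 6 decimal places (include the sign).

√[4·3!1!2!/7! · 3!1!1!4!1!2!] = √(96/35)
  +(−1)^0/∏(0,3,1,1,0,1)! = 1/6  (running 1/6)
  +(−1)^1/∏(1,2,0,0,1,2)! = -1/4  (running -1/12)
⟨..|..⟩ = √(96/35)·(-1/12) = -0.138013

−√(2/105) ≈ -0.138013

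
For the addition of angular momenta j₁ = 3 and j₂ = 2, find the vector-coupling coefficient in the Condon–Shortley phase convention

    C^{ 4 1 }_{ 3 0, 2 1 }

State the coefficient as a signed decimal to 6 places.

−√(3/14) ≈ -0.462910

√[9·1!5!3!/10! · 3!3!3!1!5!3!] = √(1944/7)
  +(−1)^0/∏(0,1,3,3,2,0)! = 1/72  (running 1/72)
  +(−1)^1/∏(1,0,2,2,3,1)! = -1/24  (running -1/36)
⟨..|..⟩ = √(1944/7)·(-1/36) = -0.462910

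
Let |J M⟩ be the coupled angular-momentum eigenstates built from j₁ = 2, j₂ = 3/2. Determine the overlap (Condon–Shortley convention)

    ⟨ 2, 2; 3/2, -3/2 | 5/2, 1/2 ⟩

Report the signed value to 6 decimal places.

triangle: 1!×3!×2!/7! = 12/5040
(j±m)!: 4!×0!×0!×3!×3!×2! = 1728
prefactor² = (2J+1)×Δ×N² = 864/35
  k=0: +1/(0!×1!×0!×0!×3!×2!) = 1/12
Σ = 1/12  ⇒  CG² = 864/35×1/12² = 6/35
CG = +√(6/35) = +0.414039

+√(6/35) = +0.414039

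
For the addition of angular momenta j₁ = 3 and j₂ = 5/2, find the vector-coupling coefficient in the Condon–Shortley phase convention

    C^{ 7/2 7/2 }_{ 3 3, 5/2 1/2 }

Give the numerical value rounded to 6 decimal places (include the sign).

triangle: 2!*4!*3!/10! = 288/3628800
(j±m)!: 6!*0!*3!*2!*7!*0! = 43545600
prefactor² = (2J+1)*Δ*N² = 27648
  k=0: +1/(0!*2!*0!*3!*4!*0!) = 1/288
Σ = 1/288  ⇒  CG² = 27648*1/288² = 1/3
CG = +√(1/3) = +0.577350

+√(1/3) = +0.577350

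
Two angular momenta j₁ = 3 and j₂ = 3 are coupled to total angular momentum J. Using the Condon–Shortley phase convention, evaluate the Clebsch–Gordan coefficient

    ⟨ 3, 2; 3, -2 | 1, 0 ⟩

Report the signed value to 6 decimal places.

j₁+j₂−J=5  J+j₁−j₂=1  J−j₁+j₂=1  j₁+j₂+J+1=8
(j₁±m₁, j₂±m₂, J±M) = (5,1,1,5,1,1)
P² = 900/7
sum k=0..1:
  [0] +1/120 = 1/120
  [1] −1/24 = -1/24
S = -1/30
C² = P²·S² = 1/7 ; C = -0.377964

-0.377964  (= −√(1/7))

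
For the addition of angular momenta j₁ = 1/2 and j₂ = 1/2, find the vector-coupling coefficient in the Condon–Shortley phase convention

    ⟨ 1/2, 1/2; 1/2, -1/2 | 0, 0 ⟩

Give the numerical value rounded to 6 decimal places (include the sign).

+√(1/2) ≈ +0.707107

triangle: 1!·0!·0!/2! = 1/2
(j±m)!: 1!·0!·0!·1!·0!·0! = 1
prefactor² = (2J+1)·Δ·N² = 1/2
  k=0: +1/(0!·1!·0!·0!·0!·0!) = 1
Σ = 1  ⇒  CG² = 1/2·1² = 1/2
CG = +√(1/2) = +0.707107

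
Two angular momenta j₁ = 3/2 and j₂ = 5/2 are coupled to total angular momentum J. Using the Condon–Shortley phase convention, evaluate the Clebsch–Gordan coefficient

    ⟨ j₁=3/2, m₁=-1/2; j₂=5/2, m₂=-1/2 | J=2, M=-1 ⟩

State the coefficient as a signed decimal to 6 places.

j₁+j₂−J=2  J+j₁−j₂=1  J−j₁+j₂=3  j₁+j₂+J+1=7
(j₁±m₁, j₂±m₂, J±M) = (1,2,2,3,1,3)
P² = 12/7
sum k=1..2:
  [1] −1/2 = -1/2
  [2] +1/12 = 1/12
S = -5/12
C² = P²·S² = 25/84 ; C = -0.545545

-0.545545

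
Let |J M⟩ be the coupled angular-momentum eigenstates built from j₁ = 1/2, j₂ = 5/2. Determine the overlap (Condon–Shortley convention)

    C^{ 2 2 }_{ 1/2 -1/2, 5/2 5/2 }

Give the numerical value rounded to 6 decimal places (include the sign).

-0.912871

j₁+j₂−J=1  J+j₁−j₂=0  J−j₁+j₂=4  j₁+j₂+J+1=6
(j₁±m₁, j₂±m₂, J±M) = (0,1,5,0,4,0)
P² = 480
sum k=1..1:
  [1] −1/24 = -1/24
S = -1/24
C² = P²·S² = 5/6 ; C = -0.912871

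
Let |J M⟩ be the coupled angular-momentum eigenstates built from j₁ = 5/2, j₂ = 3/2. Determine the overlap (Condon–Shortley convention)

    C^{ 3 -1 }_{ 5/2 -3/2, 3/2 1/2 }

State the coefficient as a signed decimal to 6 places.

j₁+j₂−J=1  J+j₁−j₂=4  J−j₁+j₂=2  j₁+j₂+J+1=8
(j₁±m₁, j₂±m₂, J±M) = (1,4,2,1,2,4)
P² = 96/5
sum k=0..1:
  [0] +1/48 = 1/48
  [1] −1/6 = -1/6
S = -7/48
C² = P²·S² = 49/120 ; C = -0.639010

−√(49/120) = -0.639010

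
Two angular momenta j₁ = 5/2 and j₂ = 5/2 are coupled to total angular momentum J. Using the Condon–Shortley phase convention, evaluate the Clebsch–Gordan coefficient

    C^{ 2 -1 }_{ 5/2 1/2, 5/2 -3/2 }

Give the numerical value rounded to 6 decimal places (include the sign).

-0.377964

triangle: 3!·2!·2!/8! = 24/40320
(j±m)!: 3!·2!·1!·4!·1!·3! = 1728
prefactor² = (2J+1)·Δ·N² = 36/7
  k=0: +1/(0!·3!·2!·1!·0!·1!) = 1/12
  k=1: −1/(1!·2!·1!·0!·1!·2!) = -1/4
Σ = -1/6  ⇒  CG² = 36/7·(-1/6)² = 1/7
CG = −√(1/7) = -0.377964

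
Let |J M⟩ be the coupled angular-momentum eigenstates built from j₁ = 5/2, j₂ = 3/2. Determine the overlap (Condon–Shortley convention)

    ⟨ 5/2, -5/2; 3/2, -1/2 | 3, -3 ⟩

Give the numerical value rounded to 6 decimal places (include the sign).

j₁+j₂−J=1  J+j₁−j₂=4  J−j₁+j₂=2  j₁+j₂+J+1=8
(j₁±m₁, j₂±m₂, J±M) = (0,5,1,2,0,6)
P² = 1440
sum k=1..1:
  [1] −1/48 = -1/48
S = -1/48
C² = P²·S² = 5/8 ; C = -0.790569

−√(5/8) = -0.790569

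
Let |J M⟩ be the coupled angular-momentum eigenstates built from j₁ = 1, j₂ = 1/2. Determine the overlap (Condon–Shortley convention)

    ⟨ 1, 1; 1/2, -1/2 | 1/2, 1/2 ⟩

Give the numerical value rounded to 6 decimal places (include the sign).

+0.816497

triangle: 1!·1!·0!/3! = 1/6
(j±m)!: 2!·0!·0!·1!·1!·0! = 2
prefactor² = (2J+1)·Δ·N² = 2/3
  k=0: +1/(0!·1!·0!·0!·1!·0!) = 1
Σ = 1  ⇒  CG² = 2/3·1² = 2/3
CG = +√(2/3) = +0.816497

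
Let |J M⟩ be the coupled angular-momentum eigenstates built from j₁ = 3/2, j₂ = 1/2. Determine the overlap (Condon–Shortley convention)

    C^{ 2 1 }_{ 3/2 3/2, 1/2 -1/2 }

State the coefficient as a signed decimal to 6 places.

+√(1/4) = +0.500000

j₁+j₂−J=0  J+j₁−j₂=3  J−j₁+j₂=1  j₁+j₂+J+1=5
(j₁±m₁, j₂±m₂, J±M) = (3,0,0,1,3,1)
P² = 9
sum k=0..0:
  [0] +1/6 = 1/6
S = 1/6
C² = P²·S² = 1/4 ; C = +0.500000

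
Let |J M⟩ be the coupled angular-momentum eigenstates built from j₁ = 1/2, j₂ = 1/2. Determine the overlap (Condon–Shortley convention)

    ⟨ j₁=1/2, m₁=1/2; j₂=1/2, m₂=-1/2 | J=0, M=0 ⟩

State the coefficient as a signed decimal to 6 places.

triangle: 1!·0!·0!/2! = 1/2
(j±m)!: 1!·0!·0!·1!·0!·0! = 1
prefactor² = (2J+1)·Δ·N² = 1/2
  k=0: +1/(0!·1!·0!·0!·0!·0!) = 1
Σ = 1  ⇒  CG² = 1/2·1² = 1/2
CG = +√(1/2) = +0.707107

+0.707107  (= +√(1/2))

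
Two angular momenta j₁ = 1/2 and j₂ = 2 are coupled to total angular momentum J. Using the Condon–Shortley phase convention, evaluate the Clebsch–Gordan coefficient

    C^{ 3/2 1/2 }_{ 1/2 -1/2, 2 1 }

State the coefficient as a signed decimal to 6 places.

triangle: 1!·0!·3!/5! = 6/120
(j±m)!: 0!·1!·3!·1!·2!·1! = 12
prefactor² = (2J+1)·Δ·N² = 12/5
  k=1: −1/(1!·0!·0!·2!·0!·1!) = -1/2
Σ = -1/2  ⇒  CG² = 12/5·(-1/2)² = 3/5
CG = −√(3/5) = -0.774597

−√(3/5) = -0.774597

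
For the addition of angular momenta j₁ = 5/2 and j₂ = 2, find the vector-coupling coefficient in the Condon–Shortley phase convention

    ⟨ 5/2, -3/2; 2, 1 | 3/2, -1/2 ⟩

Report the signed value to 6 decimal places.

+√(2/105) ≈ +0.138013

√[4·3!2!1!/7! · 1!4!3!1!1!2!] = √(96/35)
  +(−1)^2/∏(2,1,2,1,0,0)! = 1/4  (running 1/4)
  +(−1)^3/∏(3,0,1,0,1,1)! = -1/6  (running 1/12)
⟨..|..⟩ = √(96/35)·(1/12) = +0.138013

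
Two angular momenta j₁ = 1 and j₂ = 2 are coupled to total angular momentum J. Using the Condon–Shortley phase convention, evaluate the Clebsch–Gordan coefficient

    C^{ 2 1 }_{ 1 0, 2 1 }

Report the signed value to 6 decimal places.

-0.408248  (= −√(1/6))

j₁+j₂−J=1  J+j₁−j₂=1  J−j₁+j₂=3  j₁+j₂+J+1=6
(j₁±m₁, j₂±m₂, J±M) = (1,1,3,1,3,1)
P² = 3/2
sum k=0..1:
  [0] +1/6 = 1/6
  [1] −1/2 = -1/2
S = -1/3
C² = P²·S² = 1/6 ; C = -0.408248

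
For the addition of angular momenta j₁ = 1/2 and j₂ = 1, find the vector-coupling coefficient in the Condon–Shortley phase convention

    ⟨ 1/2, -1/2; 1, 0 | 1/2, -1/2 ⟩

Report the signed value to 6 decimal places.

-0.577350  (= −√(1/3))

√[2·1!0!1!/3! · 0!1!1!1!0!1!] = √(1/3)
  +(−1)^1/∏(1,0,0,0,0,1)! = -1  (running -1)
⟨..|..⟩ = √(1/3)·(-1) = -0.577350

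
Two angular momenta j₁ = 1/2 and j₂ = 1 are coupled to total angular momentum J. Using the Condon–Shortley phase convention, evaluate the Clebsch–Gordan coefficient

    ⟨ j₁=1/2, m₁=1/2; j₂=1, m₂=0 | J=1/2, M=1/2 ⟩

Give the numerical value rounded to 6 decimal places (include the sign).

triangle: 1!·0!·1!/3! = 1/6
(j±m)!: 1!·0!·1!·1!·1!·0! = 1
prefactor² = (2J+1)·Δ·N² = 1/3
  k=0: +1/(0!·1!·0!·1!·0!·0!) = 1
Σ = 1  ⇒  CG² = 1/3·1² = 1/3
CG = +√(1/3) = +0.577350

+0.577350  (= +√(1/3))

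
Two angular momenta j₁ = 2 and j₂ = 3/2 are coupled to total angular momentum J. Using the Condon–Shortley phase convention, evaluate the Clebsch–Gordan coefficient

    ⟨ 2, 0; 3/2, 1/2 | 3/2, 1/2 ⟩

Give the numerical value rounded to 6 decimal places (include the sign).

−√(1/5) ≈ -0.447214

√[4·2!2!1!/6! · 2!2!2!1!2!1!] = √(16/45)
  +(−1)^1/∏(1,1,1,1,1,0)! = -1  (running -1)
  +(−1)^2/∏(2,0,0,0,2,1)! = 1/4  (running -3/4)
⟨..|..⟩ = √(16/45)·(-3/4) = -0.447214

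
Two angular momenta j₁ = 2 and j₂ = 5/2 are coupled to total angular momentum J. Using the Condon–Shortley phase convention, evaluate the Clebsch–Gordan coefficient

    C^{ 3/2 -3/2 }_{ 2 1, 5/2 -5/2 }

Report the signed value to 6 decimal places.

triangle: 3!×1!×2!/7! = 12/5040
(j±m)!: 3!×1!×0!×5!×0!×3! = 4320
prefactor² = (2J+1)×Δ×N² = 288/7
  k=0: +1/(0!×3!×1!×0!×0!×2!) = 1/12
Σ = 1/12  ⇒  CG² = 288/7×1/12² = 2/7
CG = +√(2/7) = +0.534522

+√(2/7) ≈ +0.534522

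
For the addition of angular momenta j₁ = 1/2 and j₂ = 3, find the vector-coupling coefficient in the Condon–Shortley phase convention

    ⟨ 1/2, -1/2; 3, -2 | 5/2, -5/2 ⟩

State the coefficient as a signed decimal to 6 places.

−√(1/7) = -0.377964

j₁+j₂−J=1  J+j₁−j₂=0  J−j₁+j₂=5  j₁+j₂+J+1=7
(j₁±m₁, j₂±m₂, J±M) = (0,1,1,5,0,5)
P² = 14400/7
sum k=1..1:
  [1] −1/120 = -1/120
S = -1/120
C² = P²·S² = 1/7 ; C = -0.377964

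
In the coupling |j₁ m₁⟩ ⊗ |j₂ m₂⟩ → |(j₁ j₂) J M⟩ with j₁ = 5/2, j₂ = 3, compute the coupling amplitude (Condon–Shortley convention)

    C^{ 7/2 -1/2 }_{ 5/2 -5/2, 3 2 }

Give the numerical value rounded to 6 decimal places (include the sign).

+√(16/63) ≈ +0.503953

triangle: 2!×3!×4!/10! = 288/3628800
(j±m)!: 0!×5!×5!×1!×3!×4! = 2073600
prefactor² = (2J+1)×Δ×N² = 9216/7
  k=2: +1/(2!×0!×3!×3!×0!×1!) = 1/72
Σ = 1/72  ⇒  CG² = 9216/7×1/72² = 16/63
CG = +√(16/63) = +0.503953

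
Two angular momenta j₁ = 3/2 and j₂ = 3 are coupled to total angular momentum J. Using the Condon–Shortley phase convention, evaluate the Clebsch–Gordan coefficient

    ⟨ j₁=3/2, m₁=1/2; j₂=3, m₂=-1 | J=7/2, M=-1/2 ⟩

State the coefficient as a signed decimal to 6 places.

√[8·1!2!5!/9! · 2!1!2!4!3!4!] = √(512/7)
  +(−1)^0/∏(0,1,1,2,1,3)! = 1/12  (running 1/12)
  +(−1)^1/∏(1,0,0,1,2,4)! = -1/48  (running 1/16)
⟨..|..⟩ = √(512/7)·(1/16) = +0.534522

+√(2/7) = +0.534522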